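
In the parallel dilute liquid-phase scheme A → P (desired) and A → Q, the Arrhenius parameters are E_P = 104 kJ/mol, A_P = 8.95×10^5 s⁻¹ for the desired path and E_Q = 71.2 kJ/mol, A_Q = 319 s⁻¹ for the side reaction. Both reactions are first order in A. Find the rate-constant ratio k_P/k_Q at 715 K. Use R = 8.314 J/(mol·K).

With equal orders, S_{P/Q} = k_P/k_Q = (A_P/A_Q)·exp[(E_Q−E_P)/(RT)].
(E_Q−E_P)/(RT) = (71.2−104)×10³/(8.314×715) = -32800/5945 = -5.518.
k_P/k_Q = (8.95×10^5/319)·exp(-5.518) = 2806 × 0.004015 = 11.3.
Since E_P > E_Q, raising the temperature improves selectivity toward P.

11.3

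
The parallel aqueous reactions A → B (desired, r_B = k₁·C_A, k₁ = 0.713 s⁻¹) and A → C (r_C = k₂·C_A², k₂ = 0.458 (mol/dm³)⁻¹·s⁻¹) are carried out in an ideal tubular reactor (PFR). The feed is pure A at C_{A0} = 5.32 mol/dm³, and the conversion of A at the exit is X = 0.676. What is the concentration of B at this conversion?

C_A = C_{A0}(1−X) = 1.724 mol/dm³.
Along a PFR/batch, dC_B/dC_A = −r_B/(r_B+r_C) = −k₁/(k₁+k₂·C_A).
Integrating from C_{A0} to C_A: C_B = (0.713/0.458)·ln[(0.713+0.458·5.32)/(0.713+0.458·1.72)] = 1.557·ln(3.150/1.502) = 1.152 mol/dm³.

1.15 mol/dm³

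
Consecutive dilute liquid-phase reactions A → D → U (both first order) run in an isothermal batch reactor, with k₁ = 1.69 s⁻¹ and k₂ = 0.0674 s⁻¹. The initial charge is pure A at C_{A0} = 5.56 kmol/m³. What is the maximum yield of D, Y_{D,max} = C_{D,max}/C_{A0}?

At the optimum, C_{D,max}/C_{A0} = (k₁/k₂)^[k₂/(k₂−k₁)].
= (1.69/0.0674)^(0.0674/(0.0674−1.69)) = (25.07)^(-0.04154) = 0.8747.

0.875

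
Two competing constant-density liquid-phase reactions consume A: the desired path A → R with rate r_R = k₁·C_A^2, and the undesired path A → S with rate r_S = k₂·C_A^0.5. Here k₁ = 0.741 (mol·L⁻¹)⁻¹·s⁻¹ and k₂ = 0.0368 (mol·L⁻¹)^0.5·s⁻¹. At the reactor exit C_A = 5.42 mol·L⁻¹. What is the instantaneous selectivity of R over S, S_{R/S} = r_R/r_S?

254

S_{R/S} = r_R/r_S = (k₁·C_A^2)/(k₂·C_A^0.5) = (k₁/k₂)·C_A^1.5.
= (0.741×5.420^2) / (0.0368×5.420^0.5) = 21.77/0.08567 = 254.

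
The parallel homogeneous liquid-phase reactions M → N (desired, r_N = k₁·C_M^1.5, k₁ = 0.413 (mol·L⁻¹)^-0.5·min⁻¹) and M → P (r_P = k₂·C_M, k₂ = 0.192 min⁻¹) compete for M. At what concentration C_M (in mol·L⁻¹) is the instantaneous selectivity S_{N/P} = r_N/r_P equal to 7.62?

12.5 mol·L⁻¹

S_{N/P} = (k₁/k₂)·C_M^0.5 ⇒ C_M = (S·k₂/k₁)^(2).
= (7.62×0.192/0.413)^(2) = (3.542)^(2) = 12.5 mol·L⁻¹.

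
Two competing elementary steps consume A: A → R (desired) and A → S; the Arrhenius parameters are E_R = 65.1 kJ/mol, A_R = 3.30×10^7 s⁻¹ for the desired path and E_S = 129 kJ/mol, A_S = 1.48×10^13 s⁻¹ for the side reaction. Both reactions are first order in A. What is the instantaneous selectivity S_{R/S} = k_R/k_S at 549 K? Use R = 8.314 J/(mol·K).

2.68

With equal orders, S_{R/S} = k_R/k_S = (A_R/A_S)·exp[(E_S−E_R)/(RT)].
(E_S−E_R)/(RT) = (129−65.1)×10³/(8.314×549) = 63900/4564 = 14.00.
k_R/k_S = (3.30×10^7/1.48×10^13)·exp(14.00) = 2.230×10^-6 × 1.202×10^6 = 2.68.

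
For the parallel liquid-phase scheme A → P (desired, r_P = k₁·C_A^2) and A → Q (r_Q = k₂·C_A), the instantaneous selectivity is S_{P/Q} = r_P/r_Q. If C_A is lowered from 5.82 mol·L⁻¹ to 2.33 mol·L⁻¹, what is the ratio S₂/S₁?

S_{P/Q} = (k₁/k₂)·C_A, so S₂/S₁ = (C_{A,2}/C_{A,1}).
= 2.33/5.82 = 0.400.
Selectivity toward P falls as C_A falls — high-concentration operation is favoured.

0.400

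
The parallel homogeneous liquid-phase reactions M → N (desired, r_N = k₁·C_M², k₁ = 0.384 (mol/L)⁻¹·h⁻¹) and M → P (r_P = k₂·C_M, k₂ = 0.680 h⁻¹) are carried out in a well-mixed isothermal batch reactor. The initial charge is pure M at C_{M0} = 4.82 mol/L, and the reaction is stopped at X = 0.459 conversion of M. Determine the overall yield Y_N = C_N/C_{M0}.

0.309

C_M = C_{M0}(1−X) = 2.608 mol/L.
Along a PFR/batch, dC_P/dC_M = −r_P/(r_N+r_P) = −k₂/(k₂+k₁·C_M).
Integrating from C_{M0} to C_M: C_P = (0.680/0.384)·ln[(0.680+0.384·4.82)/(0.680+0.384·2.61)] = 1.771·ln(2.531/1.681) = 0.7242 mol/L.
Then C_N = (C_{M0}−C_M) − C_P = 2.212 − 0.7242 = 1.488 mol/L.
Y_N = C_N/C_{M0} = 1.488/4.82 = 0.309.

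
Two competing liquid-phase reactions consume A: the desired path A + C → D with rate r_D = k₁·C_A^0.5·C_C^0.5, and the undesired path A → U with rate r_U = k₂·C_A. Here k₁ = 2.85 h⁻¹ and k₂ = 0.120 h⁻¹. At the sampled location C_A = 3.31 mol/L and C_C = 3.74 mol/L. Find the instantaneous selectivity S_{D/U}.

S_{D/U} = r_D/r_U = (k₁·C_A^0.5·C_C^0.5)/(k₂·C_A) = (k₁/k₂)·C_A^-0.5·C_C^0.5.
= (2.85×3.310^0.5×3.740^0.5) / (0.120×3.310) = 10.03/0.3972 = 25.2.

25.2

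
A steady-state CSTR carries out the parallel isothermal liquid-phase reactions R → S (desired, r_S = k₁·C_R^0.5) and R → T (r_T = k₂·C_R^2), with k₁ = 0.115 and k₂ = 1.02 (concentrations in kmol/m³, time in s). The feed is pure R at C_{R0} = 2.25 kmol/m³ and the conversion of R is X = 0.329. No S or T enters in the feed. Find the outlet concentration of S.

0.0424 kmol/m³

Exit C_R = C_{R0}(1−X) = 2.25×0.671 = 1.510 kmol/m³.
A CSTR operates uniformly at the exit composition, giving r_S = 0.1413 and r_T = 2.325 (each k·C_R^n at C_R = 1.510).
Fraction of consumed R going to S: r_S/(r_S+r_T) = 0.05729.
C_S = 0.05729·C_{R0}·X = 0.05729×2.25×0.329 = 0.0424 kmol/m³.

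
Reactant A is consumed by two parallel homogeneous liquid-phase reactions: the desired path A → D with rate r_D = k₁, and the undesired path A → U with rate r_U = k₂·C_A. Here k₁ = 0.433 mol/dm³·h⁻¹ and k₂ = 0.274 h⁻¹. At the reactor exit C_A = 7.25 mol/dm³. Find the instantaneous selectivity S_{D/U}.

S_{D/U} = r_D/r_U = (k₁)/(k₂·C_A) = (k₁/k₂)·C_A⁻¹.
= (0.433) / (0.274×7.250) = 0.4330/1.987 = 0.218.
The undesired path is higher order in A, so low C_A (CSTR or dilute feed) favours D.

0.218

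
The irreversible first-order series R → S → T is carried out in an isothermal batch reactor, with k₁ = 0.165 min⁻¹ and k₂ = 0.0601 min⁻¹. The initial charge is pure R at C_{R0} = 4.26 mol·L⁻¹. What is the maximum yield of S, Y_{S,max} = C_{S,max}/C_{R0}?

0.561

Evaluating C_S at t_opt = ln(k₂/k₁)/(k₂−k₁) gives C_{S,max}/C_{R0} = (k₁/k₂)^[k₂/(k₂−k₁)].
= (0.165/0.0601)^(0.0601/(0.0601−0.165)) = (2.745)^(-0.5729) = 0.5607.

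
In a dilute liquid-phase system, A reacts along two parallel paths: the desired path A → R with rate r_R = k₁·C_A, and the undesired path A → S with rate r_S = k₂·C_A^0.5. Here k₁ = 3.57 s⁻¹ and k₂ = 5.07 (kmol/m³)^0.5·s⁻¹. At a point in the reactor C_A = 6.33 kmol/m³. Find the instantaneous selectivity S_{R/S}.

1.77

S_{R/S} = r_R/r_S = (k₁·C_A)/(k₂·C_A^0.5) = (k₁/k₂)·C_A^0.5.
= (3.57×6.330) / (5.07×6.330^0.5) = 22.60/12.76 = 1.77.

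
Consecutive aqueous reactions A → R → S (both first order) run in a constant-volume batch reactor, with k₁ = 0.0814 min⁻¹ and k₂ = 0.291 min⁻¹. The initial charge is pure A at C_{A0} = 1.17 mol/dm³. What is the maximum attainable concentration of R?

0.200 mol/dm³

For a first-order series the maximum intermediate yield is C_{R,max}/C_{A0} = (k₁/k₂)^[k₂/(k₂−k₁)].
= (0.0814/0.291)^(0.291/(0.291−0.0814)) = (0.2797)^(1.388) = 0.1706.
C_{R,max} = 0.1706×1.17 = 0.200 mol/dm³.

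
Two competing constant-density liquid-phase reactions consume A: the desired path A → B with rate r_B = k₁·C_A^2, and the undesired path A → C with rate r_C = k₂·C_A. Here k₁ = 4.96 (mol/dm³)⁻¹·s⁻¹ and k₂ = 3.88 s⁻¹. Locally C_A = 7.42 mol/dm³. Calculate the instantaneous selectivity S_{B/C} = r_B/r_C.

S_{B/C} = r_B/r_C = (k₁·C_A^2)/(k₂·C_A) = (k₁/k₂)·C_A.
= (4.96×7.420^2) / (3.88×7.420) = 273.1/28.79 = 9.49.
Since the desired path is higher order in A, keeping C_A high (PFR or concentrated feed) favours B.

9.49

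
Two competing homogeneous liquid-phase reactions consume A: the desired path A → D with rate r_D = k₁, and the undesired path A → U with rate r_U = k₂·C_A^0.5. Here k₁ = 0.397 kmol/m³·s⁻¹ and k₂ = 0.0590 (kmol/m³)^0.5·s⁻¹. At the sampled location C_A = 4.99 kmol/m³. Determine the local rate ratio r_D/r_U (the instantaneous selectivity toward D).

3.01

S_{D/U} = r_D/r_U = (k₁)/(k₂·C_A^0.5) = (k₁/k₂)·C_A^-0.5.
= (0.397) / (0.0590×4.990^0.5) = 0.3970/0.1318 = 3.01.
The undesired path is higher order in A, so low C_A (CSTR or dilute feed) favours D.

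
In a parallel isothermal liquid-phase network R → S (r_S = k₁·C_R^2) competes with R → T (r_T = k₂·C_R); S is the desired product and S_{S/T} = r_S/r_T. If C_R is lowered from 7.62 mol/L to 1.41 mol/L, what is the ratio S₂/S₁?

S_{S/T} = (k₁/k₂)·C_R, so S₂/S₁ = (C_{R,2}/C_{R,1}).
= 1.41/7.62 = 0.185.
Selectivity toward S falls as C_R falls — high-concentration operation is favoured.

0.185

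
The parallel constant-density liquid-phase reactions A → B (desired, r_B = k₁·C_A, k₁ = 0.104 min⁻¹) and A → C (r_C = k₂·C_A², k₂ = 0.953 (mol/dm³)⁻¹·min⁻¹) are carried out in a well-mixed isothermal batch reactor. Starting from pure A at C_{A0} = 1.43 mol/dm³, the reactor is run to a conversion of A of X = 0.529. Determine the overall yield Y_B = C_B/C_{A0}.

0.0516

C_A = C_{A0}(1−X) = 0.6735 mol/dm³.
Along a PFR/batch, dC_B/dC_A = −r_B/(r_B+r_C) = −k₁/(k₁+k₂·C_A).
Integrating from C_{A0} to C_A: C_B = (0.104/0.953)·ln[(0.104+0.953·1.43)/(0.104+0.953·0.674)] = 0.1091·ln(1.467/0.7459) = 0.07380 mol/dm³.
Y_B = C_B/C_{A0} = 0.07380/1.43 = 0.0516.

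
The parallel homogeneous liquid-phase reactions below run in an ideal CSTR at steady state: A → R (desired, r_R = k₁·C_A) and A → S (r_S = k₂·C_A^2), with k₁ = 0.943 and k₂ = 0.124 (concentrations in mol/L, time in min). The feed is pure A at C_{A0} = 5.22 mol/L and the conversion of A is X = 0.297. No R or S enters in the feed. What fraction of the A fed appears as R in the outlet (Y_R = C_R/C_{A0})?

Exit C_A = C_{A0}(1−X) = 5.22×0.703 = 3.670 mol/L.
In a CSTR the entire volume is at exit conditions, so r_R = 0.943×3.670 = 3.460 and r_S = 0.124×3.670^2 = 1.670.
Fraction of consumed A going to R: r_R/(r_R+r_S) = 0.6745.
C_R = 0.6745·C_{A0}·X = 0.6745×5.22×0.297 = 1.05 mol/L; Y_R = C_R/C_{A0} = 0.200.

0.200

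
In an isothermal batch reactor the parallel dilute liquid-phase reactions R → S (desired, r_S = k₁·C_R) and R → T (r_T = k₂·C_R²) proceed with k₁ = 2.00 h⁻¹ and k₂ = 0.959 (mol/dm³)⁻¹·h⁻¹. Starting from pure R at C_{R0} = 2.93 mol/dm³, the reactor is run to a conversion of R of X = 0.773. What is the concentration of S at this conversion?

C_R = C_{R0}(1−X) = 0.6651 mol/dm³.
Along a PFR/batch, dC_S/dC_R = −r_S/(r_S+r_T) = −k₁/(k₁+k₂·C_R).
Integrating from C_{R0} to C_R: C_S = (2.00/0.959)·ln[(2.00+0.959·2.93)/(2.00+0.959·0.665)] = 2.086·ln(4.810/2.638) = 1.253 mol/dm³.

1.25 mol/dm³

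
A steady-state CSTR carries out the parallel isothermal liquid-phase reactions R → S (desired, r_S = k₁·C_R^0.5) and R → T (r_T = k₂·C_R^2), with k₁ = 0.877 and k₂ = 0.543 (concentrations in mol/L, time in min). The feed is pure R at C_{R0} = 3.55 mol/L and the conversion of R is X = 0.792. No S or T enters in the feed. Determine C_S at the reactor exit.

Exit C_R = C_{R0}(1−X) = 3.55×0.208 = 0.7384 mol/L.
A CSTR operates uniformly at the exit composition, giving r_S = 0.7536 and r_T = 0.2961 (each k·C_R^n at C_R = 0.7384).
Fraction of consumed R going to S: r_S/(r_S+r_T) = 0.7179.
C_S = 0.7179·C_{R0}·X = 0.7179×3.55×0.792 = 2.02 mol/L.

2.02 mol/L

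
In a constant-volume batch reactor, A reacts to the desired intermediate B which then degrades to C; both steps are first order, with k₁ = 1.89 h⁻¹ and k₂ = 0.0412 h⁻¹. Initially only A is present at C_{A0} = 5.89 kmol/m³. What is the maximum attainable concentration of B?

5.41 kmol/m³

At the optimum, C_{B,max}/C_{A0} = (k₁/k₂)^[k₂/(k₂−k₁)].
= (1.89/0.0412)^(0.0412/(0.0412−1.89)) = (45.87)^(-0.02228) = 0.9183.
C_{B,max} = 0.9183×5.89 = 5.41 kmol/m³.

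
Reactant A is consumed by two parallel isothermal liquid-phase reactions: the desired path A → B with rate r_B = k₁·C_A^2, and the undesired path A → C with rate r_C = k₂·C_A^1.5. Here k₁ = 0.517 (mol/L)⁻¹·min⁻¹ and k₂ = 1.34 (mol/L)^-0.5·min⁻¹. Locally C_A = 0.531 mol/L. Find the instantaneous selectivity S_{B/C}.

S_{B/C} = r_B/r_C = (k₁·C_A^2)/(k₂·C_A^1.5) = (k₁/k₂)·C_A^0.5.
= (0.517×0.5310^2) / (1.34×0.5310^1.5) = 0.1458/0.5185 = 0.281.
Since the desired path is higher order in A, keeping C_A high (PFR or concentrated feed) favours B.

0.281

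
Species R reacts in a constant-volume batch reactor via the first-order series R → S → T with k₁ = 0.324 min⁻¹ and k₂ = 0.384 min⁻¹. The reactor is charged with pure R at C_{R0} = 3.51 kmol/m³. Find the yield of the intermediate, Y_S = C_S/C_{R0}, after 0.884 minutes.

Solving the coupled first-order balances gives C_S(t) = [k₁/(k₂−k₁)]·C_{R0}·(e^(−k₁t) − e^(−k₂t)).
e^(−k₁t) = e^(−0.324×0.884) = e^(−0.2864) = 0.7510; e^(−k₂t) = e^(−0.3395) = 0.7122.
C_S = 0.324×3.51/(0.384−0.324) × (0.7510−0.7122) = 18.95×0.03879 = 0.7353 kmol/m³.
Y_S = C_S/C_{R0} = 0.7353/3.51 = 0.209.

0.209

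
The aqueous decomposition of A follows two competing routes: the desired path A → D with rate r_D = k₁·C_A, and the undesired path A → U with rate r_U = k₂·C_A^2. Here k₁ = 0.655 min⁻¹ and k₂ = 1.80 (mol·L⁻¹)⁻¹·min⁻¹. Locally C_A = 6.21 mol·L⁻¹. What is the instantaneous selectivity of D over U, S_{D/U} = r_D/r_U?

0.0586

S_{D/U} = r_D/r_U = (k₁·C_A)/(k₂·C_A^2) = (k₁/k₂)·C_A⁻¹.
= (0.655×6.210) / (1.80×6.210^2) = 4.068/69.42 = 0.0586.
The undesired path is higher order in A, so low C_A (CSTR or dilute feed) favours D.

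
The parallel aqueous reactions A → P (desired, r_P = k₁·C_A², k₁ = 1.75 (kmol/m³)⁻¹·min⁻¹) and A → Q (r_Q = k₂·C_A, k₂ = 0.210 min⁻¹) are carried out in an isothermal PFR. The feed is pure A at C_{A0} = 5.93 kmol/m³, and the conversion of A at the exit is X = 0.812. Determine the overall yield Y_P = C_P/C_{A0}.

C_A = C_{A0}(1−X) = 1.115 kmol/m³.
Along a PFR/batch, dC_Q/dC_A = −r_Q/(r_P+r_Q) = −k₂/(k₂+k₁·C_A).
Integrating from C_{A0} to C_A: C_Q = (0.210/1.75)·ln[(0.210+1.75·5.93)/(0.210+1.75·1.11)] = 0.1200·ln(10.59/2.161) = 0.1907 kmol/m³.
Then C_P = (C_{A0}−C_A) − C_Q = 4.815 − 0.1907 = 4.624 kmol/m³.
Y_P = C_P/C_{A0} = 4.624/5.93 = 0.780.

0.780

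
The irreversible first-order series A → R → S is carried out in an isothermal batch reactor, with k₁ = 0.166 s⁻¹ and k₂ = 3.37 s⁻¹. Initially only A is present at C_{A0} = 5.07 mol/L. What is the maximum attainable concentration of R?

At the optimum, C_{R,max}/C_{A0} = (k₁/k₂)^[k₂/(k₂−k₁)].
= (0.166/3.37)^(3.37/(3.37−0.166)) = (0.04926)^(1.052) = 0.04214.
C_{R,max} = 0.04214×5.07 = 0.214 mol/L.

0.214 mol/L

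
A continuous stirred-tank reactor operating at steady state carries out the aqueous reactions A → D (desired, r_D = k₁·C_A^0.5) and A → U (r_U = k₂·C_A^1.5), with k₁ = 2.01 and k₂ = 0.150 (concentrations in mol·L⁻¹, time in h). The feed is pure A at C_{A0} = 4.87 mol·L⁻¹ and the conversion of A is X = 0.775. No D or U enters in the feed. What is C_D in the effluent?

3.49 mol·L⁻¹

Exit C_A = C_{A0}(1−X) = 4.87×0.225 = 1.096 mol·L⁻¹.
Rates in a CSTR are evaluated at the outlet concentration: r_D = 2.01×1.096^0.5 = 2.104, r_U = 0.150×1.096^1.5 = 0.1721.
Fraction of consumed A going to D: r_D/(r_D+r_U) = 0.9244.
C_D = 0.9244·C_{A0}·X = 0.9244×4.87×0.775 = 3.49 mol·L⁻¹.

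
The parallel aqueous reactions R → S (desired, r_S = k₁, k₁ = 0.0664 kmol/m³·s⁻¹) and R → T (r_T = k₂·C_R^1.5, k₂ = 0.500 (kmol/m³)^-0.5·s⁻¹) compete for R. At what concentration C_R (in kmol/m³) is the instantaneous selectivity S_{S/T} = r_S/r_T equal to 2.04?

0.162 kmol/m³

S_{S/T} = (k₁/k₂)·C_R^-1.5 ⇒ C_R = (S·k₂/k₁)^(1/(-1.5)).
= (2.04×0.500/0.0664)^(-0.6667) = (15.36)^(-0.6667) = 0.162 kmol/m³.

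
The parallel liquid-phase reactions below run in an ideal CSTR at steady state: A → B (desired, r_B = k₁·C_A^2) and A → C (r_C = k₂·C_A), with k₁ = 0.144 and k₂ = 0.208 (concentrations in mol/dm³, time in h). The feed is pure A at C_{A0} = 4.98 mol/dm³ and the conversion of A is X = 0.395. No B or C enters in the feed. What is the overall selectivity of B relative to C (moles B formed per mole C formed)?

Exit C_A = C_{A0}(1−X) = 4.98×0.605 = 3.013 mol/dm³.
A CSTR operates uniformly at the exit composition, giving r_B = 1.307 and r_C = 0.6267 (each k·C_A^n at C_A = 3.013).
Overall selectivity = C_B/C_C = r_Bτ/(r_Cτ) = r_B/r_C = 2.09.

2.09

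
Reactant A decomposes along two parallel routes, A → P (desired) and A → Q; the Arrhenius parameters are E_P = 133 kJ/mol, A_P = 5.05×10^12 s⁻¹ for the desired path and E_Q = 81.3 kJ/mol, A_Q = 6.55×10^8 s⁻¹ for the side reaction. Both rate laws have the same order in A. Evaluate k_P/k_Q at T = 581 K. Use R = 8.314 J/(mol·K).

0.173

With equal orders, S_{P/Q} = k_P/k_Q = (A_P/A_Q)·exp[(E_Q−E_P)/(RT)].
(E_Q−E_P)/(RT) = (81.3−133)×10³/(8.314×581) = -51700/4830 = -10.70.
k_P/k_Q = (5.05×10^12/6.55×10^8)·exp(-10.70) = 7710 × 2.248×10^-5 = 0.173.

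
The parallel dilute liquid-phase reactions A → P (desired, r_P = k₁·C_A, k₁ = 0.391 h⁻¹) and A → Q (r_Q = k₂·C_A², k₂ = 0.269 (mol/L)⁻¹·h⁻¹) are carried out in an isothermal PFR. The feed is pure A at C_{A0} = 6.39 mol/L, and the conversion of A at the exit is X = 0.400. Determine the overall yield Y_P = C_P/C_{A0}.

0.0897

C_A = C_{A0}(1−X) = 3.834 mol/L.
Along a PFR/batch, dC_P/dC_A = −r_P/(r_P+r_Q) = −k₁/(k₁+k₂·C_A).
Integrating from C_{A0} to C_A: C_P = (0.391/0.269)·ln[(0.391+0.269·6.39)/(0.391+0.269·3.83)] = 1.454·ln(2.110/1.422) = 0.5732 mol/L.
Y_P = C_P/C_{A0} = 0.5732/6.39 = 0.0897.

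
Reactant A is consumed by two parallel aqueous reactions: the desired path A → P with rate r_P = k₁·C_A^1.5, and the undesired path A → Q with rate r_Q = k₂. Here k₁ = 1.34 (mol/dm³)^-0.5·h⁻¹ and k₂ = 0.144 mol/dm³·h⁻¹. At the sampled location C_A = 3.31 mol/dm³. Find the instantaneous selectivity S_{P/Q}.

56.0

S_{P/Q} = r_P/r_Q = (k₁·C_A^1.5)/(k₂) = (k₁/k₂)·C_A^1.5.
= (1.34×3.310^1.5) / (0.144) = 8.070/0.1440 = 56.0.
Since the desired path is higher order in A, keeping C_A high (PFR or concentrated feed) favours P.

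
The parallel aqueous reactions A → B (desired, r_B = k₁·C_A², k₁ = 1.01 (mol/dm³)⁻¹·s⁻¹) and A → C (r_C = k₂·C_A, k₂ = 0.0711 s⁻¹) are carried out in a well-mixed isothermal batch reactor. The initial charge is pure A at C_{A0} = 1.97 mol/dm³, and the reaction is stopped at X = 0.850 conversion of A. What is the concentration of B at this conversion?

1.55 mol/dm³

C_A = C_{A0}(1−X) = 0.2955 mol/dm³.
Along a PFR/batch, dC_C/dC_A = −r_C/(r_B+r_C) = −k₂/(k₂+k₁·C_A).
Integrating from C_{A0} to C_A: C_C = (0.0711/1.01)·ln[(0.0711+1.01·1.97)/(0.0711+1.01·0.296)] = 0.07040·ln(2.061/0.3696) = 0.1210 mol/dm³.
Then C_B = (C_{A0}−C_A) − C_C = 1.674 − 0.1210 = 1.554 mol/dm³.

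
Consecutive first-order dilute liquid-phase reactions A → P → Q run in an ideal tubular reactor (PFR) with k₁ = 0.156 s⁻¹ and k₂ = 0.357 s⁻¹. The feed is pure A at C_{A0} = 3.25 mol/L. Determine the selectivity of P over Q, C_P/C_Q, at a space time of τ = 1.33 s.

3.75

For first-order series with pure A initially, C_P(τ) = k₁C_{A0}/(k₂−k₁)·(e^(−k₁τ) − e^(−k₂τ)).
e^(−k₁τ) = e^(−0.156×1.33) = e^(−0.2075) = 0.8126; e^(−k₂τ) = e^(−0.4748) = 0.6220.
C_P = 0.156×3.25/(0.357−0.156) × (0.8126−0.6220) = 2.522×0.1906 = 0.4808 mol/L.
C_A = C_{A0}e^(−k₁τ) = 2.641 mol/L, so C_Q = C_{A0}−C_A−C_P = 0.1281 mol/L; C_P/C_Q = 3.75.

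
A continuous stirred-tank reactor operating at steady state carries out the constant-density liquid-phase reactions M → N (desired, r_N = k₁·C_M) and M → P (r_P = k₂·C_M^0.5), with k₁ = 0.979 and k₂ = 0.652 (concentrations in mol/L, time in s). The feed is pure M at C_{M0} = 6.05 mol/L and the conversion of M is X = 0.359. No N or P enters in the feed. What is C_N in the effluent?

1.62 mol/L

Exit C_M = C_{M0}(1−X) = 6.05×0.641 = 3.878 mol/L.
Rates in a CSTR are evaluated at the outlet concentration: r_N = 0.979×3.878 = 3.797, r_P = 0.652×3.878^0.5 = 1.284.
Fraction of consumed M going to N: r_N/(r_N+r_P) = 0.7473.
C_N = 0.7473·C_{M0}·X = 0.7473×6.05×0.359 = 1.62 mol/L.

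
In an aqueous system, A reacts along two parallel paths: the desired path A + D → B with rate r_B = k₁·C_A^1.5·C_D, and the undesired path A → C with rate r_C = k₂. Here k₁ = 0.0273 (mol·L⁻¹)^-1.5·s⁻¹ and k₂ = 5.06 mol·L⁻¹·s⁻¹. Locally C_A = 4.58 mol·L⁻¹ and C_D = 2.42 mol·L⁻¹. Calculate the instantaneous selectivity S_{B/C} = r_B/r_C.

S_{B/C} = r_B/r_C = (k₁·C_A^1.5·C_D)/(k₂) = (k₁/k₂)·C_A^1.5·C_D.
= (0.0273×4.580^1.5×2.420) / (5.06) = 0.6476/5.060 = 0.128.

0.128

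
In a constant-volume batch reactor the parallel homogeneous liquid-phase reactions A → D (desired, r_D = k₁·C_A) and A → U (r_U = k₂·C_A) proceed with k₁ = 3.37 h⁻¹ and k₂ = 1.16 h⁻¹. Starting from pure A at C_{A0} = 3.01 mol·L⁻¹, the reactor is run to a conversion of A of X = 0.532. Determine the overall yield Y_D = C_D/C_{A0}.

C_A = C_{A0}(1−X) = 1.409 mol·L⁻¹.
Both paths are first order in A, so the instantaneous fraction to D is constant: dC_D/d(−C_A) = k₁/(k₁+k₂) = 0.7439.
C_D = 0.7439·(C_{A0}−C_A) = 0.7439×1.601 = 1.19 mol·L⁻¹.
Y_D = C_D/C_{A0} = 1.191/3.01 = 0.396.

0.396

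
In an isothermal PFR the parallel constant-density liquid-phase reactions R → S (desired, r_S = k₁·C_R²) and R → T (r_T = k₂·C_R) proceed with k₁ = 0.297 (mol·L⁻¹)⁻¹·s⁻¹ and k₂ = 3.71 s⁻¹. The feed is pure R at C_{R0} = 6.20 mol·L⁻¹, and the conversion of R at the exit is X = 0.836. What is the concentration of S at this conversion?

C_R = C_{R0}(1−X) = 1.017 mol·L⁻¹.
Along a PFR/batch, dC_T/dC_R = −r_T/(r_S+r_T) = −k₂/(k₂+k₁·C_R).
Integrating from C_{R0} to C_R: C_T = (3.71/0.297)·ln[(3.71+0.297·6.20)/(3.71+0.297·1.02)] = 12.49·ln(5.551/4.012) = 4.057 mol·L⁻¹.
Then C_S = (C_{R0}−C_R) − C_T = 5.183 − 4.057 = 1.126 mol·L⁻¹.

1.13 mol·L⁻¹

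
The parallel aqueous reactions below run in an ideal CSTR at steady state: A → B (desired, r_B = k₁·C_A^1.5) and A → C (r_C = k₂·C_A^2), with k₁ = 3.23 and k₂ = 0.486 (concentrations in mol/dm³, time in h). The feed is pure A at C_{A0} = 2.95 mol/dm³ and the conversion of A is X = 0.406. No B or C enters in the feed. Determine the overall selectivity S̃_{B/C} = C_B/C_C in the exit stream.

5.02

Exit C_A = C_{A0}(1−X) = 2.95×0.594 = 1.752 mol/dm³.
Rates in a CSTR are evaluated at the outlet concentration: r_B = 3.23×1.752^1.5 = 7.492, r_C = 0.486×1.752^2 = 1.492.
Overall selectivity = C_B/C_C = r_Bτ/(r_Cτ) = r_B/r_C = 5.02.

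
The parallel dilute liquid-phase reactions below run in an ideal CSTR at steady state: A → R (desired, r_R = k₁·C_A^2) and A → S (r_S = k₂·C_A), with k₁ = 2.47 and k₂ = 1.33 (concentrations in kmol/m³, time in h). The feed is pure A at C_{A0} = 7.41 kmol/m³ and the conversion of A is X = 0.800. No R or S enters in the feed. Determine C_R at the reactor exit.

Exit C_A = C_{A0}(1−X) = 7.41×0.200 = 1.482 kmol/m³.
In a CSTR the entire volume is at exit conditions, so r_R = 2.47×1.482^2 = 5.425 and r_S = 1.33×1.482 = 1.971.
Fraction of consumed A going to R: r_R/(r_R+r_S) = 0.7335.
C_R = 0.7335·C_{A0}·X = 0.7335×7.41×0.800 = 4.35 kmol/m³.

4.35 kmol/m³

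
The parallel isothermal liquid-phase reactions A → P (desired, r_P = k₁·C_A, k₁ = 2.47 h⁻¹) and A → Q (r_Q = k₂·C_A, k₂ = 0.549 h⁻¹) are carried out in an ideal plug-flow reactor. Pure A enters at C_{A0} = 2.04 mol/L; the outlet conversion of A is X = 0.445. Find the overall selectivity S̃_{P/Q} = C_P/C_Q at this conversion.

4.50

C_A = C_{A0}(1−X) = 1.132 mol/L.
Both paths are first order in A, so the instantaneous fraction to P is constant: dC_P/d(−C_A) = k₁/(k₁+k₂) = 0.8182.
C_P = 0.8182·(C_{A0}−C_A) = 0.8182×0.9078 = 0.743 mol/L.
C_Q = (C_{A0}−C_A)−C_P = 0.1651 mol/L; S̃_{P/Q} = 0.7427/0.1651 = 4.50.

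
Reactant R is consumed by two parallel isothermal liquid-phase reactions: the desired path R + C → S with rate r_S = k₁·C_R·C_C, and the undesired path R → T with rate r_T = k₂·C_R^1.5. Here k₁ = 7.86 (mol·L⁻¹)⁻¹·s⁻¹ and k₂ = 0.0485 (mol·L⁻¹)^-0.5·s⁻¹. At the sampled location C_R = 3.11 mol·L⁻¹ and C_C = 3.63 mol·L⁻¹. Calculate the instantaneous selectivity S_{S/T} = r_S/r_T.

S_{S/T} = r_S/r_T = (k₁·C_R·C_C)/(k₂·C_R^1.5) = (k₁/k₂)·C_R^-0.5·C_C.
= (7.86×3.110×3.630) / (0.0485×3.110^1.5) = 88.73/0.2660 = 334.
The undesired path is higher order in R, so low C_R (CSTR or dilute feed) favours S.

334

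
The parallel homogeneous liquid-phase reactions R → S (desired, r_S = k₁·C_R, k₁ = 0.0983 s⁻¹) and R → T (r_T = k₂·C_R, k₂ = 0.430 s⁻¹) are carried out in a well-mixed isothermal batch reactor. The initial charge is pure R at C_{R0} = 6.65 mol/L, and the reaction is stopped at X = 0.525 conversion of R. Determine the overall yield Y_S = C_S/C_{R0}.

0.0977

C_R = C_{R0}(1−X) = 3.159 mol/L.
Both paths are first order in R, so the instantaneous fraction to S is constant: dC_S/d(−C_R) = k₁/(k₁+k₂) = 0.1861.
C_S = 0.1861·(C_{R0}−C_R) = 0.1861×3.491 = 0.650 mol/L.
Y_S = C_S/C_{R0} = 0.6496/6.65 = 0.0977.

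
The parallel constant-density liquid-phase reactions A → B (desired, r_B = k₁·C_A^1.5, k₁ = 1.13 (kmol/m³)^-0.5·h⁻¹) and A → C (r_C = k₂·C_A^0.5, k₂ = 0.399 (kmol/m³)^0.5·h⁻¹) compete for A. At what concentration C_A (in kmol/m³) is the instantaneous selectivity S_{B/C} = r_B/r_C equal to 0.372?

S_{B/C} = (k₁/k₂)·C_A ⇒ C_A = S·k₂/k₁.
= 0.372×0.399/1.13 = 0.131 kmol/m³.

0.131 kmol/m³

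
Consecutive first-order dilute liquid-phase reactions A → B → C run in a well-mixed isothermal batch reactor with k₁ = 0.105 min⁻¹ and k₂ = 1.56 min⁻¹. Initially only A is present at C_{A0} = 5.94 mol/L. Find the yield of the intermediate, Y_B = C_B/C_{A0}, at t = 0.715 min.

The intermediate concentration in a first-order A→B→C sequence is C_B = k₁C_{A0}(e^(−k₁t) − e^(−k₂t))/(k₂−k₁).
e^(−k₁t) = e^(−0.105×0.715) = e^(−0.07507) = 0.9277; e^(−k₂t) = e^(−1.115) = 0.3278.
C_B = 0.105×5.94/(1.56−0.105) × (0.9277−0.3278) = 0.4287×0.5999 = 0.2571 mol/L.
Y_B = C_B/C_{A0} = 0.2571/5.94 = 0.0433.

0.0433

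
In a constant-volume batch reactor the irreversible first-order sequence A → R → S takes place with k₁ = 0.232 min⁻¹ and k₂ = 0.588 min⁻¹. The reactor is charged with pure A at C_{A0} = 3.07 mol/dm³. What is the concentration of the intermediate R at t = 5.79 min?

0.456 mol/dm³

Solving the coupled first-order balances gives C_R(t) = [k₁/(k₂−k₁)]·C_{A0}·(e^(−k₁t) − e^(−k₂t)).
e^(−k₁t) = e^(−0.232×5.79) = e^(−1.343) = 0.2610; e^(−k₂t) = e^(−3.405) = 0.03322.
C_R = 0.232×3.07/(0.588−0.232) × (0.2610−0.03322) = 2.001×0.2278 = 0.4557 mol/dm³.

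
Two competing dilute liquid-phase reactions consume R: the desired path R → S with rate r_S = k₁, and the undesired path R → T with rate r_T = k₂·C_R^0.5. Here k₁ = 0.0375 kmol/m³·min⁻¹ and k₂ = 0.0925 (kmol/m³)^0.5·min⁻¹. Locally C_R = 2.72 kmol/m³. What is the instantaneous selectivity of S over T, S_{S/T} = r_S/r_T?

S_{S/T} = r_S/r_T = (k₁)/(k₂·C_R^0.5) = (k₁/k₂)·C_R^-0.5.
= (0.0375) / (0.0925×2.720^0.5) = 0.03750/0.1526 = 0.246.
The undesired path is higher order in R, so low C_R (CSTR or dilute feed) favours S.

0.246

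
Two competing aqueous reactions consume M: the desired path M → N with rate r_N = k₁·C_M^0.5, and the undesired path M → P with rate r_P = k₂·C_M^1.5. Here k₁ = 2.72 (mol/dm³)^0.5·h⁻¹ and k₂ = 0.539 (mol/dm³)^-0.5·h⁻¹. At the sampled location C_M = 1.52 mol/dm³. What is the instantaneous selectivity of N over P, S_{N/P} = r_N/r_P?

S_{N/P} = r_N/r_P = (k₁·C_M^0.5)/(k₂·C_M^1.5) = (k₁/k₂)·C_M⁻¹.
= (2.72×1.520^0.5) / (0.539×1.520^1.5) = 3.353/1.010 = 3.32.
The undesired path is higher order in M, so low C_M (CSTR or dilute feed) favours N.

3.32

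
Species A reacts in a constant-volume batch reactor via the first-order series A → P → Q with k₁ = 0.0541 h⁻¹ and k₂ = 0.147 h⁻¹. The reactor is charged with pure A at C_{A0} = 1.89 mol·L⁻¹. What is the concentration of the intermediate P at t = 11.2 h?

Solving the coupled first-order balances gives C_P(t) = [k₁/(k₂−k₁)]·C_{A0}·(e^(−k₁t) − e^(−k₂t)).
e^(−k₁t) = e^(−0.0541×11.2) = e^(−0.6059) = 0.5456; e^(−k₂t) = e^(−1.646) = 0.1927.
C_P = 0.0541×1.89/(0.147−0.0541) × (0.5456−0.1927) = 1.101×0.3528 = 0.3883 mol·L⁻¹.

0.388 mol·L⁻¹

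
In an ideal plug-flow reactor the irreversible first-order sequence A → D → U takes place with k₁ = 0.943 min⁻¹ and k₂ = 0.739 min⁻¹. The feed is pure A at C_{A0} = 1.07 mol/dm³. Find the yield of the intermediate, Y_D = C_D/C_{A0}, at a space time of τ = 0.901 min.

Solving the coupled first-order balances gives C_D(τ) = [k₁/(k₂−k₁)]·C_{A0}·(e^(−k₁τ) − e^(−k₂τ)).
e^(−k₁τ) = e^(−0.943×0.901) = e^(−0.8496) = 0.4276; e^(−k₂τ) = e^(−0.6658) = 0.5138.
C_D = 0.943×1.07/(0.739−0.943) × (0.4276−0.5138) = (-4.946)×(-0.08627) = 0.4267 mol/dm³.
Y_D = C_D/C_{A0} = 0.4267/1.07 = 0.399.

0.399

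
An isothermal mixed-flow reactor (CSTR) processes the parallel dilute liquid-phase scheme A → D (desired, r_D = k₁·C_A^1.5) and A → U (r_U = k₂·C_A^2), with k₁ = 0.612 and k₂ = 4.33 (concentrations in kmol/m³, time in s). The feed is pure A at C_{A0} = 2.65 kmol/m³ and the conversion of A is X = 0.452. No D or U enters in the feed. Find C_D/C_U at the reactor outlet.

Exit C_A = C_{A0}(1−X) = 2.65×0.548 = 1.452 kmol/m³.
A CSTR operates uniformly at the exit composition, giving r_D = 1.071 and r_U = 9.131 (each k·C_A^n at C_A = 1.452).
Overall selectivity = C_D/C_U = r_Dτ/(r_Uτ) = r_D/r_U = 0.117.

0.117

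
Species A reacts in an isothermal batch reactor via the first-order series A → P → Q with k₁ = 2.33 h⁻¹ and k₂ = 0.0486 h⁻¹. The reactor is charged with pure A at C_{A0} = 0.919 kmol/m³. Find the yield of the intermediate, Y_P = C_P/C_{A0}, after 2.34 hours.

For first-order series with pure A initially, C_P(t) = k₁C_{A0}/(k₂−k₁)·(e^(−k₁t) − e^(−k₂t)).
e^(−k₁t) = e^(−2.33×2.34) = e^(−5.452) = 0.004287; e^(−k₂t) = e^(−0.1137) = 0.8925.
C_P = 2.33×0.919/(0.0486−2.33) × (0.004287−0.8925) = (-0.9386)×(-0.8882) = 0.8337 kmol/m³.
Y_P = C_P/C_{A0} = 0.8337/0.919 = 0.907.

0.907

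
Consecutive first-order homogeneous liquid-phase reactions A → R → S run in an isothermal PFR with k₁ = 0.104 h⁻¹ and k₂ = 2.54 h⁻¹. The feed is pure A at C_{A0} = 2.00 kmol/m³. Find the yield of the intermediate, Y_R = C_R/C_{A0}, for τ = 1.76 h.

0.0351

The intermediate concentration in a first-order A→B→C sequence is C_R = k₁C_{A0}(e^(−k₁τ) − e^(−k₂τ))/(k₂−k₁).
e^(−k₁τ) = e^(−0.104×1.76) = e^(−0.1830) = 0.8327; e^(−k₂τ) = e^(−4.470) = 0.01144.
C_R = 0.104×2.00/(2.54−0.104) × (0.8327−0.01144) = 0.08539×0.8213 = 0.07013 kmol/m³.
Y_R = C_R/C_{A0} = 0.07013/2.00 = 0.0351.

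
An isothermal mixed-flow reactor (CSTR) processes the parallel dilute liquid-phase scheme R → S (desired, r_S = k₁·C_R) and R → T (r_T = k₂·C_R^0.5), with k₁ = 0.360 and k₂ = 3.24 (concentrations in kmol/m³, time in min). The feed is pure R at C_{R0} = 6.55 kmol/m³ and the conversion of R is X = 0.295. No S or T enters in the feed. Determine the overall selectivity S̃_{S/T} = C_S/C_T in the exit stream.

Exit C_R = C_{R0}(1−X) = 6.55×0.705 = 4.618 kmol/m³.
Rates in a CSTR are evaluated at the outlet concentration: r_S = 0.360×4.618 = 1.662, r_T = 3.24×4.618^0.5 = 6.962.
Overall selectivity = C_S/C_T = r_Sτ/(r_Tτ) = r_S/r_T = 0.239.

0.239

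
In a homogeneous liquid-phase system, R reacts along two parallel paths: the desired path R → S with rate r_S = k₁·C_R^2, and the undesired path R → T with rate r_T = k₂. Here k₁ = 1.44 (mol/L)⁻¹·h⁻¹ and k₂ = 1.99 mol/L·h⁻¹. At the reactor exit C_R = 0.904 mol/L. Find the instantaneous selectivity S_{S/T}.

0.591

S_{S/T} = r_S/r_T = (k₁·C_R^2)/(k₂) = (k₁/k₂)·C_R^2.
= (1.44×0.9040^2) / (1.99) = 1.177/1.990 = 0.591.
Since the desired path is higher order in R, keeping C_R high (PFR or concentrated feed) favours S.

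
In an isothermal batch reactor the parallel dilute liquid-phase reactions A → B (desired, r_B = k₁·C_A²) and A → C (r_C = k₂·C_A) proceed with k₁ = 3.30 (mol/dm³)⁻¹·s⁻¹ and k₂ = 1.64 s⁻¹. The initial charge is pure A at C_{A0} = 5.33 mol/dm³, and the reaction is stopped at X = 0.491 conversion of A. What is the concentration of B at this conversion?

2.32 mol/dm³

C_A = C_{A0}(1−X) = 2.713 mol/dm³.
Along a PFR/batch, dC_C/dC_A = −r_C/(r_B+r_C) = −k₂/(k₂+k₁·C_A).
Integrating from C_{A0} to C_A: C_C = (1.64/3.30)·ln[(1.64+3.30·5.33)/(1.64+3.30·2.71)] = 0.4970·ln(19.23/10.59) = 0.2963 mol/dm³.
Then C_B = (C_{A0}−C_A) − C_C = 2.617 − 0.2963 = 2.321 mol/dm³.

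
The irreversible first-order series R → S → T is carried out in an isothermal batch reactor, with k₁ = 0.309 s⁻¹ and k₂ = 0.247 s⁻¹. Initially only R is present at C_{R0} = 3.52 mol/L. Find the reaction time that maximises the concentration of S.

For first-order series the maximum of C_S occurs at t_opt = ln(k₂/k₁)/(k₂−k₁).
= ln(0.247/0.309)/(0.247−0.309) = ln(0.7994)/-0.06200 = -0.2240/-0.06200 = 3.61 s.

3.61 s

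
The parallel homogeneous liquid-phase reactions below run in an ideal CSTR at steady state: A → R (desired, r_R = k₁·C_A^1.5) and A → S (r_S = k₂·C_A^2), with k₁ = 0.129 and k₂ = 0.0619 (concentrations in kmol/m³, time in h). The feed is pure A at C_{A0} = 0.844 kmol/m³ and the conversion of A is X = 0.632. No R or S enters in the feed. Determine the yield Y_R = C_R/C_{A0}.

0.499

Exit C_A = C_{A0}(1−X) = 0.844×0.368 = 0.3106 kmol/m³.
Rates in a CSTR are evaluated at the outlet concentration: r_R = 0.129×0.3106^1.5 = 0.02233, r_S = 0.0619×0.3106^2 = 0.005971.
Fraction of consumed A going to R: r_R/(r_R+r_S) = 0.7890.
C_R = 0.7890·C_{A0}·X = 0.7890×0.844×0.632 = 0.421 kmol/m³; Y_R = C_R/C_{A0} = 0.499.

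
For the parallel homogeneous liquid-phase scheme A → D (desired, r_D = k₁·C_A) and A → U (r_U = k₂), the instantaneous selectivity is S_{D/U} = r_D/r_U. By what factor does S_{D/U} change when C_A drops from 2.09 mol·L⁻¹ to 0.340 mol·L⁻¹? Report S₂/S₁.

S_{D/U} = (k₁/k₂)·C_A, so S₂/S₁ = (C_{A,2}/C_{A,1}).
= 0.340/2.09 = 0.163.
Selectivity toward D falls as C_A falls — high-concentration operation is favoured.

0.163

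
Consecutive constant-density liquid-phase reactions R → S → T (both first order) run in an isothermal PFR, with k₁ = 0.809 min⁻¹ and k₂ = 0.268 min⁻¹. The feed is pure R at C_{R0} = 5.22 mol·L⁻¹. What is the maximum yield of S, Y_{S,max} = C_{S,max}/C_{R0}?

0.579

For a first-order series the maximum intermediate yield is C_{S,max}/C_{R0} = (k₁/k₂)^[k₂/(k₂−k₁)].
= (0.809/0.268)^(0.268/(0.268−0.809)) = (3.019)^(-0.4954) = 0.5785.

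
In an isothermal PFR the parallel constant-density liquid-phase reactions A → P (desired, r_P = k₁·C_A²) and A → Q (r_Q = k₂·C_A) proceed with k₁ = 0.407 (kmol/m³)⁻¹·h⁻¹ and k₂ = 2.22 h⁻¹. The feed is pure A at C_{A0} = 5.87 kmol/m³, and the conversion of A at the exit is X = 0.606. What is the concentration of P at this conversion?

1.50 kmol/m³

C_A = C_{A0}(1−X) = 2.313 kmol/m³.
Along a PFR/batch, dC_Q/dC_A = −r_Q/(r_P+r_Q) = −k₂/(k₂+k₁·C_A).
Integrating from C_{A0} to C_A: C_Q = (2.22/0.407)·ln[(2.22+0.407·5.87)/(2.22+0.407·2.31)] = 5.455·ln(4.609/3.161) = 2.057 kmol/m³.
Then C_P = (C_{A0}−C_A) − C_Q = 3.557 − 2.057 = 1.501 kmol/m³.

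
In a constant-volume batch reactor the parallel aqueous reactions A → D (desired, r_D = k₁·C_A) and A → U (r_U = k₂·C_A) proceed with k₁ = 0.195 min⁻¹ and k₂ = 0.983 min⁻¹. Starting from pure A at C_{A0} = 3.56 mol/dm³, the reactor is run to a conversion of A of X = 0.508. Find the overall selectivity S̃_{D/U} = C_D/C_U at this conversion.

C_A = C_{A0}(1−X) = 1.752 mol/dm³.
Both paths are first order in A, so the instantaneous fraction to D is constant: dC_D/d(−C_A) = k₁/(k₁+k₂) = 0.1655.
C_D = 0.1655·(C_{A0}−C_A) = 0.1655×1.808 = 0.299 mol/dm³.
C_U = (C_{A0}−C_A)−C_D = 1.509 mol/dm³; S̃_{D/U} = 0.2994/1.509 = 0.198.

0.198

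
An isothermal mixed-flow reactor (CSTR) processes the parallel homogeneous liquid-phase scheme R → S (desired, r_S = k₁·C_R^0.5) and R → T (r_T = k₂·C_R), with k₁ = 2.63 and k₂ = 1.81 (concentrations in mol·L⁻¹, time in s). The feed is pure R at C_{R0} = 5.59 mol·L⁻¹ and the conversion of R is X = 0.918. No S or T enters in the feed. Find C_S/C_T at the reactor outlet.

2.15

Exit C_R = C_{R0}(1−X) = 5.59×0.0820 = 0.4584 mol·L⁻¹.
Rates in a CSTR are evaluated at the outlet concentration: r_S = 2.63×0.4584^0.5 = 1.781, r_T = 1.81×0.4584 = 0.8297.
Overall selectivity = C_S/C_T = r_Sτ/(r_Tτ) = r_S/r_T = 2.15.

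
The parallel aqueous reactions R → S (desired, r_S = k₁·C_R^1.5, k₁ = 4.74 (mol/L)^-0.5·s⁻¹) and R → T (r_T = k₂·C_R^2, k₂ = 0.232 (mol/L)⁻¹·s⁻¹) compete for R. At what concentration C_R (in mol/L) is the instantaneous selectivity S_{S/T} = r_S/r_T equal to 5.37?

S_{S/T} = (k₁/k₂)·C_R^-0.5 ⇒ C_R = (S·k₂/k₁)^(-2).
= (5.37×0.232/4.74)^(-2) = (0.2628)^(-2) = 14.5 mol/L.

14.5 mol/L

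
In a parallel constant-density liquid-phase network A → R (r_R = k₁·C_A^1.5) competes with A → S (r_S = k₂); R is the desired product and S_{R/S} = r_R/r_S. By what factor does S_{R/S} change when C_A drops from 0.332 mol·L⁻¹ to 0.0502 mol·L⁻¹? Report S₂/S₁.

S_{R/S} = (k₁/k₂)·C_A^1.5, so S₂/S₁ = (C_{A,2}/C_{A,1})^1.5.
= (0.0502/0.332)^1.5 = (0.1512)^1.5 = 0.0588.

0.0588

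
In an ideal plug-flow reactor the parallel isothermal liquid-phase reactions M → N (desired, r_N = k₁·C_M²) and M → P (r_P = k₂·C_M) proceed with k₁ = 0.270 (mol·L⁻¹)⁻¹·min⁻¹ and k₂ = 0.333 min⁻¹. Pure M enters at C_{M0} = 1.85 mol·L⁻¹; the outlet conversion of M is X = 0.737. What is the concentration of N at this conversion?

C_M = C_{M0}(1−X) = 0.4866 mol·L⁻¹.
Along a PFR/batch, dC_P/dC_M = −r_P/(r_N+r_P) = −k₂/(k₂+k₁·C_M).
Integrating from C_{M0} to C_M: C_P = (0.333/0.270)·ln[(0.333+0.270·1.85)/(0.333+0.270·0.487)] = 1.233·ln(0.8325/0.4644) = 0.7200 mol·L⁻¹.
Then C_N = (C_{M0}−C_M) − C_P = 1.363 − 0.7200 = 0.6435 mol·L⁻¹.

0.643 mol·L⁻¹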